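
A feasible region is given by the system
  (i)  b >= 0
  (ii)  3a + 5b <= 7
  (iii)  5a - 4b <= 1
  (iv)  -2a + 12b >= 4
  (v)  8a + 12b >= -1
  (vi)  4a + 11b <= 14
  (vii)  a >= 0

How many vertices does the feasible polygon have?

The feasible vertices (each the meet of two boundaries and inside every other half-plane) are:
  (33/37, 32/37)
  (7/13, 14/13)
  (7/13, 11/26)
  (0, 1/3)
  (0, 14/11)

5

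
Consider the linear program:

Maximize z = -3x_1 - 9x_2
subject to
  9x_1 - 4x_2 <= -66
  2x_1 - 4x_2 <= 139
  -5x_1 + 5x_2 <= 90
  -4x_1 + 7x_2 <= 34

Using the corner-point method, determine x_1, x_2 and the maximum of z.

x_1 = -211/2, x_2 = -175/2, maximum z = 1104

The binding constraints are 2x_1 - 4x_2 = 139 and -5x_1 + 5x_2 = 90.
Solving simultaneously gives x_1 = -211/2, x_2 = -175/2.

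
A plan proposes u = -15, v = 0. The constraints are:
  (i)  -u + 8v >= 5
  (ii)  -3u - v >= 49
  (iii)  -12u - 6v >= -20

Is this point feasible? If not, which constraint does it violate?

Constraint (ii): -3u - v = 45, which is not ≥ 49. All other constraints are satisfied.

not feasible — violates (ii)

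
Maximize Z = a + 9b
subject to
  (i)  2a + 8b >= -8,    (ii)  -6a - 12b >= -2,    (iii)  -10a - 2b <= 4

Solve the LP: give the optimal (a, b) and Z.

a = -13/27, b = 11/27, maximum Z = 86/27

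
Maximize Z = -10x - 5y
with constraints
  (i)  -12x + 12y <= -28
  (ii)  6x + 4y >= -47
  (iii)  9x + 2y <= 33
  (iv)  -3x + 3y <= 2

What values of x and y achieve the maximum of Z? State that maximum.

Vertices and Z = -10x - 5y:
  (-113/30, -61/10) → Z = 409/6
  (113/33, 12/11) → Z = -1310/33
  (113/12, -207/8) → Z = 845/24

x = -113/30, y = -61/10, maximum Z = 409/6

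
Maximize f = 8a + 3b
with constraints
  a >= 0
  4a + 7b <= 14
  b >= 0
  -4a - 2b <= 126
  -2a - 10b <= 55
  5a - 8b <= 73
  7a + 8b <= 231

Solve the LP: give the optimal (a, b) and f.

The binding constraints are 4a + 7b = 14 and b = 0.
Solving simultaneously gives a = 7/2, b = 0.

a = 7/2, b = 0, maximum f = 28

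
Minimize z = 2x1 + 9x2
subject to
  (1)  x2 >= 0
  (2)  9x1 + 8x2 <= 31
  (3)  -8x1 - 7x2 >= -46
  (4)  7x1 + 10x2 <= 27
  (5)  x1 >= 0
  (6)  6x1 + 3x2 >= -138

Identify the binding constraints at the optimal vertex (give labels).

(1) and (5)

Vertices and z = 2x1 + 9x2:
  (31/9, 0) → z = 62/9
  (0, 0) → z = 0
  (47/17, 13/17) → z = 211/17
  (0, 27/10) → z = 243/10

The minimum is at (0, 0). Substituting into each constraint, equality holds for (1) and (5); the remaining constraints have slack.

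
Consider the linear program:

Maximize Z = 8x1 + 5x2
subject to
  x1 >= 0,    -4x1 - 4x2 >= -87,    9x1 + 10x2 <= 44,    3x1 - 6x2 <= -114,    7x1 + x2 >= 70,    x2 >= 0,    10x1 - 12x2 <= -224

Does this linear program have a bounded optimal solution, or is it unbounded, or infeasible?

infeasible

The boundaries x2 = 0 and 10x1 - 12x2 = -224 meet at (-112/5, 0), but that point violates x1 ≥ 0. Every candidate vertex is excluded by some other constraint, so the feasible region is empty.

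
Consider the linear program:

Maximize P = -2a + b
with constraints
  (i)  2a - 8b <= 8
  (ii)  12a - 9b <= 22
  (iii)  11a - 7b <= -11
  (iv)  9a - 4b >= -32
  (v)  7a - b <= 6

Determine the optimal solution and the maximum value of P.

The optimum lies where 9a - 4b = -32 and 7a - b = 6.
Solving simultaneously gives a = 56/19, b = 278/19.

a = 56/19, b = 278/19, maximum P = 166/19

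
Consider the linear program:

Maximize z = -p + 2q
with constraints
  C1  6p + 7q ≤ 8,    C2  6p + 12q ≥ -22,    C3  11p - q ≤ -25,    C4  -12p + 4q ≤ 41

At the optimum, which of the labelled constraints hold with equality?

C1 and C4

Vertices and z = -p + 2q:
  (-167/83, 238/83) → z = 643/83
  (-85/36, 19/6) → z = 313/36
  (-7/3, -2/3) → z = 1
  (-145/42, -3/28) → z = 68/21

The maximum is at (-85/36, 19/6). Substituting into each constraint, equality holds for C1 and C4; the remaining constraints have slack.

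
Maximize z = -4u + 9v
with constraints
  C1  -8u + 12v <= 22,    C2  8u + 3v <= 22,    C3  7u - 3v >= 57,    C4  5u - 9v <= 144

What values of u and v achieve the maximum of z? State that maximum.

Extreme points and z = -4u + 9v:
  (79/15, -302/45) → z = -1222/15
  (210/29, -1042/87) → z = -3966/29
  (27/16, -241/16) → z = -2277/16

u = 79/15, v = -302/45, maximum z = -1222/15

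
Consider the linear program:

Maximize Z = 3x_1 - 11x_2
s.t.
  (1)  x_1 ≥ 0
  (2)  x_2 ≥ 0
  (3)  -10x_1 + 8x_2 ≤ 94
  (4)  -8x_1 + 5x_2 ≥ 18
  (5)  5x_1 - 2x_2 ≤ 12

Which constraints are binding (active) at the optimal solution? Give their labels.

(1) and (4)

Extreme points and Z = 3x_1 - 11x_2:
  (0, 47/4) → Z = -517/4
  (0, 18/5) → Z = -198/5
  (71/5, 59/2) → Z = -2819/10
  (32/3, 62/3) → Z = -586/3

The maximum is at (0, 18/5). Substituting into each constraint, equality holds for (1) and (4); the remaining constraints have slack.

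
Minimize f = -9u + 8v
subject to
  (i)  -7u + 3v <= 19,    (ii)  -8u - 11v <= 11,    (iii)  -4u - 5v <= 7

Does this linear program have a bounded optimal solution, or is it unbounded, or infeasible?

From the feasible point (-242/101, 75/101), moving in the direction (11, -8) keeps every constraint satisfied while f decreases without bound.

unbounded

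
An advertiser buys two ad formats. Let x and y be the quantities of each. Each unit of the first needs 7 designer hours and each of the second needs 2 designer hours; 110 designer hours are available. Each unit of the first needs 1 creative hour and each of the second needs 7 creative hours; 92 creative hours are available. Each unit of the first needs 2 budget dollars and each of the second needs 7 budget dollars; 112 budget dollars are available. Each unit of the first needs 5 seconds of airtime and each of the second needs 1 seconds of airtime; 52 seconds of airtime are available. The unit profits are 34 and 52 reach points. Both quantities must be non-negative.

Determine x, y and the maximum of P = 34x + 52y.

Vertices and P = 34x + 52y:
  (0, 0) → P = 0
  (0, 92/7) → P = 4784/7
  (52/5, 0) → P = 1768/5
  (8, 12) → P = 896

The optimum lies where x + 7y = 92 and 5x + y = 52.
Solving simultaneously gives x = 8, y = 12.

x = 8, y = 12, maximum P = 896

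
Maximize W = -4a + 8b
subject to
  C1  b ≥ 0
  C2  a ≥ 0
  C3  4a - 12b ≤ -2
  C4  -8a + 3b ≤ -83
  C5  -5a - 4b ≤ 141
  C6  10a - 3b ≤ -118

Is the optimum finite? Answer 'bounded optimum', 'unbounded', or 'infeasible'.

infeasible

The boundaries a = 0 and 10a - 3b = -118 meet at (0, 118/3), but that point violates -8a + 3b ≤ -83. Every candidate vertex is excluded by some other constraint, so the feasible region is empty.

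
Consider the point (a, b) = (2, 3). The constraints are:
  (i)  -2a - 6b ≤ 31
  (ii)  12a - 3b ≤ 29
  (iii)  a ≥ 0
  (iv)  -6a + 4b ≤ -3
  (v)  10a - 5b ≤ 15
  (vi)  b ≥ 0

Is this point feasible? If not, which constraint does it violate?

not feasible — violates (iv)

Constraint (iv): -6a + 4b = 0, which is not ≤ -3. All other constraints are satisfied.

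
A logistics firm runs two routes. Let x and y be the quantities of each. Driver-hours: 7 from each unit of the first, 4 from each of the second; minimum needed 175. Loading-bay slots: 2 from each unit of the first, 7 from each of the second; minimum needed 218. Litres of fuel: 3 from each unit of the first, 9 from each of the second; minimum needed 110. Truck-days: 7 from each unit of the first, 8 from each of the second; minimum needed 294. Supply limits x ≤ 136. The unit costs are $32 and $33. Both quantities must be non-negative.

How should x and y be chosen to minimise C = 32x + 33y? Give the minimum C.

Vertices and C = 32x + 33y:
  (0, 175/4) → C = 5775/4
  (109, 0) → C = 3488
  (136, 0) → C = 4352
  (8, 119/4) → C = 4951/4
  (314/33, 938/33) → C = 41002/33
The feasible region is unbounded (it extends along (0, 1)), but C strictly increases along every unbounded feasible direction, so there is no improving ray and the minimum is attained at a vertex.

At the optimal vertex, 7x + 4y = 175 and 7x + 8y = 294.
Solving simultaneously gives x = 8, y = 119/4.

x = 8, y = 119/4, minimum C = 4951/4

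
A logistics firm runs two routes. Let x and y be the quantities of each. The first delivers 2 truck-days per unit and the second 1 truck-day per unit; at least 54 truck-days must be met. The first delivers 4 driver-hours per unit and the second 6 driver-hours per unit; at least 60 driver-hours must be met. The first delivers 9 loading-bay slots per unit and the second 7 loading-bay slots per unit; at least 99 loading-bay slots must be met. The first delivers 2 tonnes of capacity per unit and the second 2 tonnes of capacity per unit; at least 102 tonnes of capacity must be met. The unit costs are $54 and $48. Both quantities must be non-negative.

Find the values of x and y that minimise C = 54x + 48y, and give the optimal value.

x = 3, y = 48, minimum C = 2466

Vertices and C = 54x + 48y:
  (0, 54) → C = 2592
  (51, 0) → C = 2754
  (3, 48) → C = 2466
The feasible region is unbounded (it extends along (0, 1), (1, 0)), but C strictly increases along every unbounded feasible direction, so there is no improving ray and the minimum is attained at a vertex.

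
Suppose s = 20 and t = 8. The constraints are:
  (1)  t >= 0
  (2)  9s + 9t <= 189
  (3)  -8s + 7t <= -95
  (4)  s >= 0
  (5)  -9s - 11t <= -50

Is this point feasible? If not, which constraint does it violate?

not feasible — violates (2)

Constraint (2): 9s + 9t = 252, which is not ≤ 189. All other constraints are satisfied.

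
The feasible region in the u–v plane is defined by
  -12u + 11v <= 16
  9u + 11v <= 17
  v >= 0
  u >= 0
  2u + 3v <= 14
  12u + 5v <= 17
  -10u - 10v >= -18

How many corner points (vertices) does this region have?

Intersecting each pair of boundary lines and keeping only the points that satisfy every inequality leaves:
  (1/21, 116/77)
  (0, 16/11)
  (34/29, 17/29)
  (0, 0)
  (17/12, 0)

5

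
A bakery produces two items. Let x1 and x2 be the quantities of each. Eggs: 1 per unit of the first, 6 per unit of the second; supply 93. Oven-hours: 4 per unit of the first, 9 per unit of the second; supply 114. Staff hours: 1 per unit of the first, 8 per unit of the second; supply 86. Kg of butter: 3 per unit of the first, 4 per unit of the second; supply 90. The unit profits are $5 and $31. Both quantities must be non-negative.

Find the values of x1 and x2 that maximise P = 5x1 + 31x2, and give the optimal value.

Vertices and P = 5x1 + 31x2:
  (0, 0) → P = 0
  (0, 43/4) → P = 1333/4
  (57/2, 0) → P = 285/2
  (6, 10) → P = 340

x1 = 6, x2 = 10, maximum P = 340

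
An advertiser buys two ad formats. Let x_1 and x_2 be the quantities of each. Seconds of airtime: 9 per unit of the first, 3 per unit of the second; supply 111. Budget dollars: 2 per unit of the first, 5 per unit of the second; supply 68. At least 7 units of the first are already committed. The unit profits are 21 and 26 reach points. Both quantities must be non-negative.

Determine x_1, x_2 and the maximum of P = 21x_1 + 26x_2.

Vertices and P = 21x_1 + 26x_2:
  (37/3, 0) → P = 259
  (7, 0) → P = 147
  (9, 10) → P = 449
  (7, 54/5) → P = 2139/5

The binding constraints are 9x_1 + 3x_2 = 111 and 2x_1 + 5x_2 = 68.
Solving simultaneously gives x_1 = 9, x_2 = 10.

x_1 = 9, x_2 = 10, maximum P = 449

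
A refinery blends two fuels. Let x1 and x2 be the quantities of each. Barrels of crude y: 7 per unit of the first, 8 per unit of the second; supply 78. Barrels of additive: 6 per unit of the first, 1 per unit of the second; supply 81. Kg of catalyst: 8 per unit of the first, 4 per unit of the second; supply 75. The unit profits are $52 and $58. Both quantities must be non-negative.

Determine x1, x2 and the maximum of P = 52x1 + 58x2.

Corner points and P = 52x1 + 58x2:
  (0, 0) → P = 0
  (0, 39/4) → P = 1131/2
  (75/8, 0) → P = 975/2
  (8, 11/4) → P = 1151/2

x1 = 8, x2 = 11/4, maximum P = 1151/2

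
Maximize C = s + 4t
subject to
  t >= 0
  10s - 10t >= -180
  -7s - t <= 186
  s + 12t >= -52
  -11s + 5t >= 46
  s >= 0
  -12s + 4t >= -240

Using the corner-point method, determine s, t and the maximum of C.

Vertices and C = s + 4t:
  (22/3, 76/3) → C = 326/3
  (0, 18) → C = 72
  (0, 46/5) → C = 184/5

s = 22/3, t = 76/3, maximum C = 326/3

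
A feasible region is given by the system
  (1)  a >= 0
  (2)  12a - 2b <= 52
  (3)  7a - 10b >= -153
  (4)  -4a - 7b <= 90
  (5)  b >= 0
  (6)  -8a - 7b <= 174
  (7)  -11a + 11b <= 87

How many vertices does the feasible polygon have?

The feasible vertices (each the meet of two boundaries and inside every other half-plane) are:
  (0, 0)
  (0, 87/11)
  (13/3, 0)
  (373/55, 808/55)

4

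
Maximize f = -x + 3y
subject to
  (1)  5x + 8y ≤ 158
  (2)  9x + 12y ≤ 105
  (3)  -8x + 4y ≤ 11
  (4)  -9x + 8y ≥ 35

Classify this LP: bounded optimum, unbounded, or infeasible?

Corner points and f = -x + 3y:
  (24/11, 313/44) → f = 843/44
  (7/3, 7) → f = 56/3
  (13/7, 181/28) → f = 491/28
The feasible region has finitely many vertices and no improving ray; the maximum is 843/44 at (24/11, 313/44).

bounded optimum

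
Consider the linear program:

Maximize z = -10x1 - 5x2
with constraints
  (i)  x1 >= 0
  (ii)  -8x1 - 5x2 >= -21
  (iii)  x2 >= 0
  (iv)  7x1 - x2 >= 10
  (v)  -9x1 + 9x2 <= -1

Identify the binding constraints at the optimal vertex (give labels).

(iii) and (iv)

Vertices and z = -10x1 - 5x2:
  (21/8, 0) → z = -105/4
  (194/117, 181/117) → z = -2845/117
  (10/7, 0) → z = -100/7
  (89/54, 83/54) → z = -145/6

The maximum is at (10/7, 0). Substituting into each constraint, equality holds for (iii) and (iv); the remaining constraints have slack.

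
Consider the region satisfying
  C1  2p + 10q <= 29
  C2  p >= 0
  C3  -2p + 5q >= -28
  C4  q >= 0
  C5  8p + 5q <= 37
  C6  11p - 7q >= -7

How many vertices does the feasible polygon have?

5

Pairwise boundary intersections that survive every other constraint:
  (45/14, 79/35)
  (133/124, 333/124)
  (0, 0)
  (0, 1)
  (37/8, 0)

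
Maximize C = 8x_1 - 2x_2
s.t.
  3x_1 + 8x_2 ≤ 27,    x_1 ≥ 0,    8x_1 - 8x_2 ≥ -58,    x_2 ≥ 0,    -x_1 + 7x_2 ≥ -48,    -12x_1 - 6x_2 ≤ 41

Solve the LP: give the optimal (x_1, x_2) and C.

Extreme points and C = 8x_1 - 2x_2:
  (0, 27/8) → C = -27/4
  (9, 0) → C = 72
  (0, 0) → C = 0

The binding constraints are 3x_1 + 8x_2 = 27 and x_2 = 0.
Solving simultaneously gives x_1 = 9, x_2 = 0.

x_1 = 9, x_2 = 0, maximum C = 72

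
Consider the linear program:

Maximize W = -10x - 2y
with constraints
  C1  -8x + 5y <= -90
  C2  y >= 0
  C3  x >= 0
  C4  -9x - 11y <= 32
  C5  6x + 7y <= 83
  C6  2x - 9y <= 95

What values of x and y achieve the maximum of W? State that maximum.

Vertices and W = -10x - 2y:
  (45/4, 0) → W = -225/2
  (1045/86, 62/43) → W = -5349/43
  (83/6, 0) → W = -415/3

x = 45/4, y = 0, maximum W = -225/2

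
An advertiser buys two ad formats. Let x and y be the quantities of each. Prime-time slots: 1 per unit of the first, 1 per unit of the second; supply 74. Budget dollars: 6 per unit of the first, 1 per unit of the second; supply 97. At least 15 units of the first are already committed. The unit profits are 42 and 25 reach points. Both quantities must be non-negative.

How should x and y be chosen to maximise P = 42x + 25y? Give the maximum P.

Feasible corners and P = 42x + 25y:
  (97/6, 0) → P = 679
  (15, 0) → P = 630
  (15, 7) → P = 805

x = 15, y = 7, maximum P = 805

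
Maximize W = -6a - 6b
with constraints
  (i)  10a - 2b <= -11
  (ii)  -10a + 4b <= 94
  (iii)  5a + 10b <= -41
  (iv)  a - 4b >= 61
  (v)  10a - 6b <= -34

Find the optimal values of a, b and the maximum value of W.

a = -107/5, b = -30, maximum W = 1542/5

Vertices and W = -6a - 6b:
  (-155/9, -176/9) → W = 662/3
  (-107/5, -30) → W = 1542/5
  (-251/17, -322/17) → W = 3438/17

The optimum lies where -10a + 4b = 94 and 10a - 6b = -34.
Solving simultaneously gives a = -107/5, b = -30.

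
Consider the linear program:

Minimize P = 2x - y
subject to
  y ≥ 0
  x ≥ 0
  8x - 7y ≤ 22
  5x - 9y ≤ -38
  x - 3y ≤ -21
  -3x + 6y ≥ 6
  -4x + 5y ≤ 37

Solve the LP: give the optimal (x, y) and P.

Vertices and P = 2x - y:
  (0, 7) → P = -7
  (0, 37/5) → P = -37/5
  (464/37, 414/37) → P = 514/37
  (123/4, 32) → P = 59/2
  (25/2, 67/6) → P = 83/6

The optimum lies where x = 0 and -4x + 5y = 37.
Solving simultaneously gives x = 0, y = 37/5.

x = 0, y = 37/5, minimum P = -37/5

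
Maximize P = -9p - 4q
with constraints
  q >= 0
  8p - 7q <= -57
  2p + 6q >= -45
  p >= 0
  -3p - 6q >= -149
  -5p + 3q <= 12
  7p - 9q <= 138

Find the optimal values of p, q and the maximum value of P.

Corner points and P = -9p - 4q:
  (701/69, 1363/69) → P = -11761/69
  (87/11, 189/11) → P = -1539/11
  (125/13, 781/39) → P = -6499/39

At the optimal vertex, 8p - 7q = -57 and -5p + 3q = 12.
Solving simultaneously gives p = 87/11, q = 189/11.

p = 87/11, q = 189/11, maximum P = -1539/11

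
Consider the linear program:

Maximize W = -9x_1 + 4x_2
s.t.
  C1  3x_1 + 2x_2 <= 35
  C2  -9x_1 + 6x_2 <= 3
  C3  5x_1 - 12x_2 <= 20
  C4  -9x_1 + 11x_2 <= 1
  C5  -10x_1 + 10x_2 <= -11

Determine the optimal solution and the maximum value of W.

Vertices and W = -9x_1 + 4x_2:
  (10, 5/2) → W = -80
  (383/51, 106/17) → W = -725/17
  (-34/35, -29/14) → W = 16/35
  (131/20, 109/20) → W = -743/20

The optimum lies where 5x_1 - 12x_2 = 20 and -10x_1 + 10x_2 = -11.
Solving simultaneously gives x_1 = -34/35, x_2 = -29/14.

x_1 = -34/35, x_2 = -29/14, maximum W = 16/35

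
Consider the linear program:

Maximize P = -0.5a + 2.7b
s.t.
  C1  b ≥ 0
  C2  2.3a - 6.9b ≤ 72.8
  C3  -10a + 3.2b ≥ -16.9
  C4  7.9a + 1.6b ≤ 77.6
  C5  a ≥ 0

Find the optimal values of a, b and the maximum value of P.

Corner points and P = -0.5a + 2.7b:
  (169/100, 0) → P = -169/200
  (0, 0) → P = 0
  (1721/258, 64249/4128) → P = 1597043/41280
  (0, 97/2) → P = 2619/20

The optimum lies where 7.9a + 1.6b = 77.6 and a = 0.
Solving simultaneously gives a = 0, b = 97/2.

a = 0, b = 48.5, maximum P = 130.95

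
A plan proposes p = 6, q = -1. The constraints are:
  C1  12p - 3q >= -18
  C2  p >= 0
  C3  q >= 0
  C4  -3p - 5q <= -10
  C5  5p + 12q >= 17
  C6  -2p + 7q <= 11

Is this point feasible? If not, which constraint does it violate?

not feasible — violates C3

Constraint C3: q = -1, which is not ≥ 0. All other constraints are satisfied.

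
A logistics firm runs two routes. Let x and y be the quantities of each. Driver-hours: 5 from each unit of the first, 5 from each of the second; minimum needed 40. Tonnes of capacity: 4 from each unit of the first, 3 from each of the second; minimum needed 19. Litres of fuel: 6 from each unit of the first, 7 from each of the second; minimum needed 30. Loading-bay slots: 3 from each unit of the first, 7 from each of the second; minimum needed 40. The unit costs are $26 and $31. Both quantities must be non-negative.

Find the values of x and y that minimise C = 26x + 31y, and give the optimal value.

The feasible region is unbounded (it extends along (0, 1), (1, 0)), but C strictly increases along every unbounded feasible direction, so there is no improving ray and the minimum is attained at a vertex.

x = 4, y = 4, minimum C = 228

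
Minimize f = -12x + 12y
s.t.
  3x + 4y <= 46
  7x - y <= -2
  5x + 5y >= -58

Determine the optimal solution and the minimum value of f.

Extreme points and f = -12x + 12y:
  (38/31, 328/31) → f = 3480/31
  (-462/5, 404/5) → f = 10392/5
  (-17/10, -99/10) → f = -492/5

x = -17/10, y = -99/10, minimum f = -492/5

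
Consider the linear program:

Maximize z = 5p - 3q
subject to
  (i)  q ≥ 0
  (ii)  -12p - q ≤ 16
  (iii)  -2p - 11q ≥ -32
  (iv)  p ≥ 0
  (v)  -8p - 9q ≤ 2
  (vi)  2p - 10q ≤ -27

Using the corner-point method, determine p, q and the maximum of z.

p = 23/42, q = 59/21, maximum z = -239/42

Vertices and z = 5p - 3q:
  (0, 32/11) → z = -96/11
  (23/42, 59/21) → z = -239/42
  (0, 27/10) → z = -81/10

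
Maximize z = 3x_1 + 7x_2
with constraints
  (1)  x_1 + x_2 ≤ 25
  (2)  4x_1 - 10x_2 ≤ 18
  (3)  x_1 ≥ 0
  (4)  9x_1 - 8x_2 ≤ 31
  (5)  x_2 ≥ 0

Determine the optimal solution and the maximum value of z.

x_1 = 0, x_2 = 25, maximum z = 175

Vertices and z = 3x_1 + 7x_2:
  (0, 25) → z = 175
  (231/17, 194/17) → z = 2051/17
  (0, 0) → z = 0
  (31/9, 0) → z = 31/3

The binding constraints are x_1 + x_2 = 25 and x_1 = 0.
Solving simultaneously gives x_1 = 0, x_2 = 25.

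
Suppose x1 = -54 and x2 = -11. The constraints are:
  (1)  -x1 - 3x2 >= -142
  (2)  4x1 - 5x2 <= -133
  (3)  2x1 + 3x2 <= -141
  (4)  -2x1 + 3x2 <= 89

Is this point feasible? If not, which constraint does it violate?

(1): 87 ≥ -142 ✓
(2): -161 ≤ -133 ✓
(3): -141 ≤ -141 ✓
(4): 75 ≤ 89 ✓

feasible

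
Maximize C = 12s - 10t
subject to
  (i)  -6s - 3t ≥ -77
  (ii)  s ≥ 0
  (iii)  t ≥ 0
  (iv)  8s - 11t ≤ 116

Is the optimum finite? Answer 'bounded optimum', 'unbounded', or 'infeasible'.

Feasible corners and C = 12s - 10t:
  (0, 77/3) → C = -770/3
  (77/6, 0) → C = 154
  (0, 0) → C = 0
The feasible region has finitely many vertices and no improving ray; the maximum is 154 at (77/6, 0).

bounded optimum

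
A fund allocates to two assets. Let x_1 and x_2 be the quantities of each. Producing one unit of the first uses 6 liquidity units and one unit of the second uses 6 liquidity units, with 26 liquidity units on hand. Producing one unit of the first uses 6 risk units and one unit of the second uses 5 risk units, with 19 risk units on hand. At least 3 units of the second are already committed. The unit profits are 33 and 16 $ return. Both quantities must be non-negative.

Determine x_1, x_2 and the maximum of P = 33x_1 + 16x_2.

Extreme points and P = 33x_1 + 16x_2:
  (0, 19/5) → P = 304/5
  (0, 3) → P = 48
  (2/3, 3) → P = 70

x_1 = 2/3, x_2 = 3, maximum P = 70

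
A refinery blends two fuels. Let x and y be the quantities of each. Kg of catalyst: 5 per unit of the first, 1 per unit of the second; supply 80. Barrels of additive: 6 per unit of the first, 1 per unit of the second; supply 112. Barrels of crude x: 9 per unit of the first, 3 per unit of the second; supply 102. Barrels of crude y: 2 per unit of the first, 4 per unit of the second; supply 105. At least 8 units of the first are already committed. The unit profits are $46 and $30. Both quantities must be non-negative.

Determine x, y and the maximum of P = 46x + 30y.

x = 8, y = 10, maximum P = 668

Corner points and P = 46x + 30y:
  (34/3, 0) → P = 1564/3
  (8, 0) → P = 368
  (8, 10) → P = 668

The optimum lies where 9x + 3y = 102 and x = 8.
Solving simultaneously gives x = 8, y = 10.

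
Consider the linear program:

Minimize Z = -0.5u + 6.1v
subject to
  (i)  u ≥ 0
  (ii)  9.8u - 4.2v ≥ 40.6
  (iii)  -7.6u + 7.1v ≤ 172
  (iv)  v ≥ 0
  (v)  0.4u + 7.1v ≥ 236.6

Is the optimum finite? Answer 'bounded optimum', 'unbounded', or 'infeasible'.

From the feasible point (7219/269, 14244/269), moving in the direction (1, 0) keeps every constraint satisfied while Z decreases without bound.

unbounded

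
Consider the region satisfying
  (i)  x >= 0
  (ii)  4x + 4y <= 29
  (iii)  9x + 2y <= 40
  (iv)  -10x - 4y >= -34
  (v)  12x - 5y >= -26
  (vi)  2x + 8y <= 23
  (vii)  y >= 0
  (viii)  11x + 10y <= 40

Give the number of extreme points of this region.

Of the 28 pairwise boundary intersections, those satisfying every inequality are:
  (0, 23/8)
  (0, 0)
  (17/5, 0)
  (45/14, 13/28)
  (45/34, 173/68)

5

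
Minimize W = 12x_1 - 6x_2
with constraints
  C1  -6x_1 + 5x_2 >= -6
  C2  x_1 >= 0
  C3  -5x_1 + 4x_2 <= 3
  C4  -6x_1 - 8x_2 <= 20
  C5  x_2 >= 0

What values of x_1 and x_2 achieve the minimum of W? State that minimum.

x_1 = 0, x_2 = 3/4, minimum W = -9/2

Corner points and W = 12x_1 - 6x_2:
  (1, 0) → W = 12
  (0, 3/4) → W = -9/2
  (0, 0) → W = 0
The feasible region is unbounded (it extends along (4, 5), (5, 6)), but W strictly increases along every unbounded feasible direction, so there is no improving ray and the minimum is attained at a vertex.

The binding constraints are x_1 = 0 and -5x_1 + 4x_2 = 3.
Solving simultaneously gives x_1 = 0, x_2 = 3/4.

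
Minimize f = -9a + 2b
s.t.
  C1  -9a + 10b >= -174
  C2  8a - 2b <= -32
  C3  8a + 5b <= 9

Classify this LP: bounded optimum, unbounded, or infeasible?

bounded optimum

Vertices and f = -9a + 2b:
  (-334/31, -840/31) → f = 1326/31
  (-71/28, 41/7) → f = 967/28
The feasible region has finitely many vertices and no improving ray; the minimum is 967/28 at (-71/28, 41/7).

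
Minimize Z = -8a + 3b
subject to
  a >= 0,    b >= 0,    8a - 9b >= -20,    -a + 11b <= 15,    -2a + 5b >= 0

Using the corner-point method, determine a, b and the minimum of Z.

Feasible corners and Z = -8a + 3b:
  (0, 0) → Z = 0
  (0, 15/11) → Z = 45/11
  (75/17, 30/17) → Z = -30

At the optimal vertex, -a + 11b = 15 and -2a + 5b = 0.
Solving simultaneously gives a = 75/17, b = 30/17.

a = 75/17, b = 30/17, minimum Z = -30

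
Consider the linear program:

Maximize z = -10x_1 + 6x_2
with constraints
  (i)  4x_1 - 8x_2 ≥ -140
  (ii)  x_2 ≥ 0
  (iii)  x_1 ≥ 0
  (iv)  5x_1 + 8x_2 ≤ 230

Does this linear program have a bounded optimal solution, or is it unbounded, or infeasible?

bounded optimum

Extreme points and z = -10x_1 + 6x_2:
  (0, 35/2) → z = 105
  (10, 45/2) → z = 35
  (0, 0) → z = 0
  (46, 0) → z = -460
The feasible region has finitely many vertices and no improving ray; the maximum is 105 at (0, 35/2).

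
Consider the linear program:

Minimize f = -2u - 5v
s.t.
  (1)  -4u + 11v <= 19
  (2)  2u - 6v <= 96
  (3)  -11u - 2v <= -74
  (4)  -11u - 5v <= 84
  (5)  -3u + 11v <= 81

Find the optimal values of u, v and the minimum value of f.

Extreme points and f = -2u - 5v:
  (776/129, 505/129) → f = -1359/43
  (62, 267/11) → f = -2699/11
  (318/35, -454/35) → f = 1634/35
  (771/2, 225/2) → f = -2667/2

u = 771/2, v = 225/2, minimum f = -2667/2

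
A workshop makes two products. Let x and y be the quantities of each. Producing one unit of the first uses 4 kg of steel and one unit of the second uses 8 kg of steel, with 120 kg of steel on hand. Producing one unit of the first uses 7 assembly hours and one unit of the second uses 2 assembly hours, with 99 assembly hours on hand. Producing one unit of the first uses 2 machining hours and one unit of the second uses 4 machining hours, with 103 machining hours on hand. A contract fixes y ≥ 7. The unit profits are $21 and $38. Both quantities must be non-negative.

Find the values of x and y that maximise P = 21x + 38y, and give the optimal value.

Corner points and P = 21x + 38y:
  (0, 15) → P = 570
  (0, 7) → P = 266
  (23/2, 37/4) → P = 593
  (85/7, 7) → P = 521

The optimum lies where 4x + 8y = 120 and 7x + 2y = 99.
Solving simultaneously gives x = 23/2, y = 37/4.

x = 23/2, y = 37/4, maximum P = 593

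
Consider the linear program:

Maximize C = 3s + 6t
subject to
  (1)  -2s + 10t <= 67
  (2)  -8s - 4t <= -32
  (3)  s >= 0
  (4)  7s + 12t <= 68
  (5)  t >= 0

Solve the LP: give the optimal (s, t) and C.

s = 28/17, t = 80/17, maximum C = 564/17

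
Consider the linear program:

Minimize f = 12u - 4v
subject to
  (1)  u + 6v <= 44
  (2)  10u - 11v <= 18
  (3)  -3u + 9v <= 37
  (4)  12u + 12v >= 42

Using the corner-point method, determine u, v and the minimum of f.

u = -11/24, v = 95/24, minimum f = -64/3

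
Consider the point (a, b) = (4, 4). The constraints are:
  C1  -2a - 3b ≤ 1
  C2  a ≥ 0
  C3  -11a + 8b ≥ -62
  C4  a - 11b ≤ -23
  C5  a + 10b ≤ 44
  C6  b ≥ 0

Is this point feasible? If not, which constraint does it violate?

C1: -20 ≤ 1 ✓
C2: 4 ≥ 0 ✓
C3: -12 ≥ -62 ✓
C4: -40 ≤ -23 ✓
C5: 44 ≤ 44 ✓
C6: 4 ≥ 0 ✓

feasible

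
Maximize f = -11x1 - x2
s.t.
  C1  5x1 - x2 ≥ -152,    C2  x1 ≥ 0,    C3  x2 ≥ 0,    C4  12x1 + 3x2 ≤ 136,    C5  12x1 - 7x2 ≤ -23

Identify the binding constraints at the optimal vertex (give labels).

Corner points and f = -11x1 - x2:
  (0, 136/3) → f = -136/3
  (0, 23/7) → f = -23/7
  (883/120, 159/10) → f = -11621/120

The maximum is at (0, 23/7). Substituting into each constraint, equality holds for C2 and C5; the remaining constraints have slack.

C2 and C5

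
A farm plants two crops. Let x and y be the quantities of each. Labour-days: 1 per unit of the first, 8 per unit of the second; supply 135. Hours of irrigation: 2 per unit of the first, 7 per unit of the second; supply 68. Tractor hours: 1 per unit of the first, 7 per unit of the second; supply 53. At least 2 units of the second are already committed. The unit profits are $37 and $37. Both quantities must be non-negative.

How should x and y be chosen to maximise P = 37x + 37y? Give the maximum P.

Vertices and P = 37x + 37y:
  (0, 53/7) → P = 1961/7
  (0, 2) → P = 74
  (15, 38/7) → P = 5291/7
  (27, 2) → P = 1073

x = 27, y = 2, maximum P = 1073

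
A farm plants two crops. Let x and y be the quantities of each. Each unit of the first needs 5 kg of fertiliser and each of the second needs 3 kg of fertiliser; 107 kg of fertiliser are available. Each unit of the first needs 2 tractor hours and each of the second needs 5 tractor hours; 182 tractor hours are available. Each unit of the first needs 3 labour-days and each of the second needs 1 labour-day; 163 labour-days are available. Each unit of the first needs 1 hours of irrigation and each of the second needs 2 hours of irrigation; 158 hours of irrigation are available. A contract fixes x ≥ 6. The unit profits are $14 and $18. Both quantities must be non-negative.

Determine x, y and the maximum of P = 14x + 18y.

Corner points and P = 14x + 18y:
  (107/5, 0) → P = 1498/5
  (6, 0) → P = 84
  (6, 77/3) → P = 546

x = 6, y = 77/3, maximum P = 546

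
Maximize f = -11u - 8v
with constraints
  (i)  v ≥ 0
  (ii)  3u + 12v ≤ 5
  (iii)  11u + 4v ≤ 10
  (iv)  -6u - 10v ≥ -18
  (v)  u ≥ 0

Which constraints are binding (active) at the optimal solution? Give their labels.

Corner points and f = -11u - 8v:
  (10/11, 0) → f = -10
  (0, 0) → f = 0
  (5/6, 5/24) → f = -65/6
  (0, 5/12) → f = -10/3

The maximum is at (0, 0). Substituting into each constraint, equality holds for (i) and (v); the remaining constraints have slack.

(i) and (v)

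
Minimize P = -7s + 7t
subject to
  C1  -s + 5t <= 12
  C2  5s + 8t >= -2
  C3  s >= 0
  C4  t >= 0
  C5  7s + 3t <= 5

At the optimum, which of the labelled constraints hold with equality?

C4 and C5

Feasible corners and P = -7s + 7t:
  (0, 0) → P = 0
  (0, 5/3) → P = 35/3
  (5/7, 0) → P = -5

The minimum is at (5/7, 0). Substituting into each constraint, equality holds for C4 and C5; the remaining constraints have slack.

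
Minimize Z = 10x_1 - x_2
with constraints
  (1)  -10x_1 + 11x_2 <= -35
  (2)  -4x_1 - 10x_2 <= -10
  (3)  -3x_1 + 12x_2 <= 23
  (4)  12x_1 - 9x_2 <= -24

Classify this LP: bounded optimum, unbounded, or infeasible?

infeasible

The boundaries -10x_1 + 11x_2 = -35 and -4x_1 - 10x_2 = -10 meet at (115/36, -5/18), but that point violates 12x_1 - 9x_2 ≤ -24. Every candidate vertex is excluded by some other constraint, so the feasible region is empty.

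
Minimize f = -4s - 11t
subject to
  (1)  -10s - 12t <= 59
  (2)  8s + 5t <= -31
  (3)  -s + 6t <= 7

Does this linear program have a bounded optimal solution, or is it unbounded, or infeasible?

bounded optimum

Vertices and f = -4s - 11t:
  (-77/46, -81/23) → f = 1045/23
  (-73/12, 11/72) → f = 1631/72
  (-221/53, 25/53) → f = 609/53
The feasible region has finitely many vertices and no improving ray; the minimum is 609/53 at (-221/53, 25/53).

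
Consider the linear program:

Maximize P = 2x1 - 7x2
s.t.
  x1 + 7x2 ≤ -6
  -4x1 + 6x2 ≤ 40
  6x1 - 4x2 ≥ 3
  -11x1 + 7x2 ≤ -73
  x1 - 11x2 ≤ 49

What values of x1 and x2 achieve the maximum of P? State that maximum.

Vertices and P = 2x1 - 7x2:
  (67/12, -139/84) → P = 91/4
  (277/18, -55/18) → P = 313/6
  (230/57, -233/57) → P = 697/19

The optimum lies where x1 + 7x2 = -6 and x1 - 11x2 = 49.
Solving simultaneously gives x1 = 277/18, x2 = -55/18.

x1 = 277/18, x2 = -55/18, maximum P = 313/6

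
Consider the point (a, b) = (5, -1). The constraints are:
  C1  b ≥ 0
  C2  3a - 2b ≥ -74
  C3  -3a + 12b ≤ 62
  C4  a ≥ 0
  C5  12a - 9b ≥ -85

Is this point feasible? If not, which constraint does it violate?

not feasible — violates C1

Constraint C1: b = -1, which is not ≥ 0. All other constraints are satisfied.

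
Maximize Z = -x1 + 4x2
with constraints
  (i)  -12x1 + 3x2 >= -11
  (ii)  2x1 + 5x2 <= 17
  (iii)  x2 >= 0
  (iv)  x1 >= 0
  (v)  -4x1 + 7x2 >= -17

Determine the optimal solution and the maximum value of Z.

Vertices and Z = -x1 + 4x2:
  (53/33, 91/33) → Z = 311/33
  (11/12, 0) → Z = -11/12
  (0, 17/5) → Z = 68/5
  (0, 0) → Z = 0

x1 = 0, x2 = 17/5, maximum Z = 68/5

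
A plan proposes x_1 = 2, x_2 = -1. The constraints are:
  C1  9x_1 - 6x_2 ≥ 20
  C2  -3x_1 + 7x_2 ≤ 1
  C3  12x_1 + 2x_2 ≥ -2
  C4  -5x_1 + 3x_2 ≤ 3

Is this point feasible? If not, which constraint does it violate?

feasible

C1: 24 ≥ 20 ✓
C2: -13 ≤ 1 ✓
C3: 22 ≥ -2 ✓
C4: -13 ≤ 3 ✓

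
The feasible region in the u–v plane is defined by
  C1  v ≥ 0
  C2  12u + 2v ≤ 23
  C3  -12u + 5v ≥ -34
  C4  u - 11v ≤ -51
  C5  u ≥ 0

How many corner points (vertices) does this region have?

Of the 10 pairwise boundary intersections, those satisfying every inequality are:
  (151/134, 635/134)
  (0, 23/2)
  (0, 51/11)

3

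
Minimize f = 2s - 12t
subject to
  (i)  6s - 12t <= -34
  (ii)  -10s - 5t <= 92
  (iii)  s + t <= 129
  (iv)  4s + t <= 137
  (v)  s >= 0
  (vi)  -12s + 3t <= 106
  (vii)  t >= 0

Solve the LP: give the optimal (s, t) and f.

s = 305/24, t = 517/6, minimum f = -12103/12

Extreme points and f = 2s - 12t:
  (805/27, 479/27) → f = -4138/27
  (0, 17/6) → f = -34
  (305/24, 517/6) → f = -12103/12
  (0, 106/3) → f = -424

The binding constraints are 4s + t = 137 and -12s + 3t = 106.
Solving simultaneously gives s = 305/24, t = 517/6.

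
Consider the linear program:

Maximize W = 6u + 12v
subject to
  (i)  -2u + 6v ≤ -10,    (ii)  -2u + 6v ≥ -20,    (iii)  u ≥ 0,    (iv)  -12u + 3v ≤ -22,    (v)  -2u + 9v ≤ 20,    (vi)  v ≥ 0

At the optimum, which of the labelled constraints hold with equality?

(ii) and (v)

Feasible corners and W = 6u + 12v:
  (35, 10) → W = 330
  (5, 0) → W = 30
  (50, 40/3) → W = 460
  (10, 0) → W = 60

The maximum is at (50, 40/3). Substituting into each constraint, equality holds for (ii) and (v); the remaining constraints have slack.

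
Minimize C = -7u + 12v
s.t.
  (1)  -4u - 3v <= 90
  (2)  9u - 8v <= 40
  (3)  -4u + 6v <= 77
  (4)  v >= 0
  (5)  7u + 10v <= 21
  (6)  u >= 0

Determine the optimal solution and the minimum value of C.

u = 3, v = 0, minimum C = -21

Feasible corners and C = -7u + 12v:
  (3, 0) → C = -21
  (0, 0) → C = 0
  (0, 21/10) → C = 126/5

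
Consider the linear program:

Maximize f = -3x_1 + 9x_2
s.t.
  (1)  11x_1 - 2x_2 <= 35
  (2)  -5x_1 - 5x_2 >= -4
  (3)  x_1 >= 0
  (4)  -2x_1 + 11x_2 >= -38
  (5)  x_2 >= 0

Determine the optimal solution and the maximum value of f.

Extreme points and f = -3x_1 + 9x_2:
  (0, 4/5) → f = 36/5
  (4/5, 0) → f = -12/5
  (0, 0) → f = 0

x_1 = 0, x_2 = 4/5, maximum f = 36/5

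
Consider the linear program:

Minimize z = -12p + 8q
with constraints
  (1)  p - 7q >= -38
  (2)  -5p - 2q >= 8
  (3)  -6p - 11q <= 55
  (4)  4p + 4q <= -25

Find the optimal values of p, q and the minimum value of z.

p = -11/4, q = -7/2, minimum z = 5

Feasible corners and z = -12p + 8q:
  (-803/53, 173/53) → z = 11020/53
  (-327/32, 127/32) → z = 1235/8
  (-11/4, -7/2) → z = 5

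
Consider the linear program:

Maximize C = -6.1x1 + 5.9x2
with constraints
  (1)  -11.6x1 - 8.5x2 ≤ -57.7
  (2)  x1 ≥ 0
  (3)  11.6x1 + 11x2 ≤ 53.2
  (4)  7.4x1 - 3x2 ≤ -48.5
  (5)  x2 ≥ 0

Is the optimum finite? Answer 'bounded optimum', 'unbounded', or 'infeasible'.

infeasible

The boundaries x1 = 0 and 7.4x1 - 3x2 = -48.5 meet at (0, 97/6), but that point violates 11.6x1 + 11x2 ≤ 53.2. Every candidate vertex is excluded by some other constraint, so the feasible region is empty.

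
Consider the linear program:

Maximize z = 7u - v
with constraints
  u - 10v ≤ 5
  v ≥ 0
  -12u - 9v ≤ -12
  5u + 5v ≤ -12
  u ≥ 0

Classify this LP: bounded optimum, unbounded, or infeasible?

The boundaries u - 10v = 5 and v = 0 meet at (5, 0), but that point violates 5u + 5v ≤ -12. Every candidate vertex is excluded by some other constraint, so the feasible region is empty.

infeasible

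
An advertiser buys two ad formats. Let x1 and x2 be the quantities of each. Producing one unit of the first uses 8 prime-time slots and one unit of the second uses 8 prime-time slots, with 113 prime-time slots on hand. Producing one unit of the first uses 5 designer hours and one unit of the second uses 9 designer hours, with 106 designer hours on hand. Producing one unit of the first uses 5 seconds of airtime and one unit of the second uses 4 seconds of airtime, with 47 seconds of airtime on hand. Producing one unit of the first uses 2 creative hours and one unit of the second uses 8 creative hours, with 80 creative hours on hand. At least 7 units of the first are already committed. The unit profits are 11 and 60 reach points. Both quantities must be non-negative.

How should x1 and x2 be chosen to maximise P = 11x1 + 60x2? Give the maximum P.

x1 = 7, x2 = 3, maximum P = 257

Vertices and P = 11x1 + 60x2:
  (47/5, 0) → P = 517/5
  (7, 0) → P = 77
  (7, 3) → P = 257

The binding constraints are 5x1 + 4x2 = 47 and x1 = 7.
Solving simultaneously gives x1 = 7, x2 = 3.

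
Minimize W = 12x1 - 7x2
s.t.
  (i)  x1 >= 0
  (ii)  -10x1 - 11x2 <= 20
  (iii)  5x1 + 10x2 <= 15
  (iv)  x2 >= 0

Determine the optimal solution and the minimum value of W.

Vertices and W = 12x1 - 7x2:
  (0, 3/2) → W = -21/2
  (0, 0) → W = 0
  (3, 0) → W = 36

The optimum lies where x1 = 0 and 5x1 + 10x2 = 15.
Solving simultaneously gives x1 = 0, x2 = 3/2.

x1 = 0, x2 = 3/2, minimum W = -21/2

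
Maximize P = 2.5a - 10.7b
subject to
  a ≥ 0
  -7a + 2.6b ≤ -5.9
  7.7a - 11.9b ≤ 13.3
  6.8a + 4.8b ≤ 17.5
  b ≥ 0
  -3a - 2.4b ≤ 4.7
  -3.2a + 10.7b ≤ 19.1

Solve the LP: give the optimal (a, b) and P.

Extreme points and P = 2.5a - 10.7b:
  (3691/2564, 4119/2564) → P = -174229/12820
  (59/70, 0) → P = 59/28
  (3887/1684, 633/1684) → P = 7361/4210
  (19/11, 0) → P = 95/22

a = 19/11, b = 0, maximum P = 95/22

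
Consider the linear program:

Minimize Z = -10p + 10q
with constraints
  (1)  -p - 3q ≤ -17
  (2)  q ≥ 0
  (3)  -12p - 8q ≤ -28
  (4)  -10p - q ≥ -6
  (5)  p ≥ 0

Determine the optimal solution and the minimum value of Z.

p = 1/29, q = 164/29, minimum Z = 1630/29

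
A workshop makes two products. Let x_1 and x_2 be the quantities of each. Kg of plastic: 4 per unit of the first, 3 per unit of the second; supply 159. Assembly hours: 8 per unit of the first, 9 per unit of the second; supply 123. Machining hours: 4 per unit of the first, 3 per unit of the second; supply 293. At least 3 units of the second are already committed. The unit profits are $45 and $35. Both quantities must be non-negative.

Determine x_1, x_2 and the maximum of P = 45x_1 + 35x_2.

x_1 = 12, x_2 = 3, maximum P = 645

Vertices and P = 45x_1 + 35x_2:
  (0, 41/3) → P = 1435/3
  (0, 3) → P = 105
  (12, 3) → P = 645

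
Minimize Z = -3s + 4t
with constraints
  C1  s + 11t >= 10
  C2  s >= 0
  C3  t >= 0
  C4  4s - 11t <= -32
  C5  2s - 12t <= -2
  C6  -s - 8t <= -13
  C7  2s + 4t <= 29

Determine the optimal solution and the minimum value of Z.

The binding constraints are 4s - 11t = -32 and 2s + 4t = 29.
Solving simultaneously gives s = 191/38, t = 90/19.

s = 191/38, t = 90/19, minimum Z = 147/38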